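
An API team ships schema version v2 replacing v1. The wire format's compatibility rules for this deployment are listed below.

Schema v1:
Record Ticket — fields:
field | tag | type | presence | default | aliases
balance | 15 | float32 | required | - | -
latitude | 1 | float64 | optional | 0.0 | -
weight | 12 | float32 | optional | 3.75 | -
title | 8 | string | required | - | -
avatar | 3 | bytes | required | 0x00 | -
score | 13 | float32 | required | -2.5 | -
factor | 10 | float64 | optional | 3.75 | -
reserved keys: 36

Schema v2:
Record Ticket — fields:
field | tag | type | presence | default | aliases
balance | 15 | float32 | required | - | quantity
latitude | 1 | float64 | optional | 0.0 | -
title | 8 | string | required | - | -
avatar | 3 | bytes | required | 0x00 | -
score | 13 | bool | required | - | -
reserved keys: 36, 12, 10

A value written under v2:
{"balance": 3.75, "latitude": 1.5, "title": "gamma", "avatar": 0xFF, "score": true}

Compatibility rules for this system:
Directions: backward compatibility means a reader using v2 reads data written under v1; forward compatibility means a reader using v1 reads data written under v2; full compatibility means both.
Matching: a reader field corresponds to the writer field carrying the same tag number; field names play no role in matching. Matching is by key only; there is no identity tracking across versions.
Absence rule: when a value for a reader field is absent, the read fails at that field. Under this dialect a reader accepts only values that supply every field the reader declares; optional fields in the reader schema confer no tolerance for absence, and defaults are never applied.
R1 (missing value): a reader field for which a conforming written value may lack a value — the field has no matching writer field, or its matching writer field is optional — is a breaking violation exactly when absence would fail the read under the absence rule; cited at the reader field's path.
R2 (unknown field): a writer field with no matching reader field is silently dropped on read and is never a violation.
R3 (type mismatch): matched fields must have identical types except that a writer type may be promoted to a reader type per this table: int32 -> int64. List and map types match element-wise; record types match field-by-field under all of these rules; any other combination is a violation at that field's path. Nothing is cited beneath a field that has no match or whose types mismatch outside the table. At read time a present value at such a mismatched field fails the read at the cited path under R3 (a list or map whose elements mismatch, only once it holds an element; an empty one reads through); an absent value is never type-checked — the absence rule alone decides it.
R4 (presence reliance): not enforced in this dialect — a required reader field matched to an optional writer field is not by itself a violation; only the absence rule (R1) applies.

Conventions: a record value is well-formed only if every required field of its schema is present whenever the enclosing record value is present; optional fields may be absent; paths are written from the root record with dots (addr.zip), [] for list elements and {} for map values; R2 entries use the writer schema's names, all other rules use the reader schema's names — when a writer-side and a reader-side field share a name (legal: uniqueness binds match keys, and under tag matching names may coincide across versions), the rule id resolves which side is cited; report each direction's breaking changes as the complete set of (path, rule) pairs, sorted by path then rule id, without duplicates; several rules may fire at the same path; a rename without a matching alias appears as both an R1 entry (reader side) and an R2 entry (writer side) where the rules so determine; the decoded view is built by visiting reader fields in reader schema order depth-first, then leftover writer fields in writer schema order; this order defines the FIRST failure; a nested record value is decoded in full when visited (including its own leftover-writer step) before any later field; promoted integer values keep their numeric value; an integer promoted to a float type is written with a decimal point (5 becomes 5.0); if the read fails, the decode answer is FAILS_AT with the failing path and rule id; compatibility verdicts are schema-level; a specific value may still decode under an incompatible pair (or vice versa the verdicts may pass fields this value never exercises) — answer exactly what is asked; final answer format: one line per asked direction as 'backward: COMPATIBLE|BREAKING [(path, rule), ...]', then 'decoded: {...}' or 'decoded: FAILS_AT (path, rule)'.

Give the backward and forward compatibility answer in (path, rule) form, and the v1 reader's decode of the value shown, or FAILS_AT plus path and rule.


backward: BREAKING [(latitude, R1), (score, R3)]; forward: BREAKING [(factor, R1), (latitude, R1), (score, R3), (weight, R1)]; decoded: FAILS_AT (weight, R1)

the writer's type comes first in each Ticket pair
backward for Ticket (reader v2, writer v1):
  balance: float32 -> float32, writer required; from balance
  latitude: float64 -> float64, writer optional; from latitude
  title: string -> string, writer required; from title
  avatar: bytes -> bytes, writer required; from avatar
  score: float32 -> bool, writer required; from score
  writer weight: unknown to reader
  writer factor: unknown to reader
  violation R1 at latitude
  violation R3 at score
  => backward: BREAKING (2)
forward for Ticket (reader v1, writer v2):
  balance: float32 -> float32, writer required; from balance
  latitude: float64 -> float64, writer optional; from latitude
  weight: no writer match
  title: string -> string, writer required; from title
  avatar: bytes -> bytes, writer required; from avatar
  score: bool -> float32, writer required; from score
  factor: no writer match
  violation R1 at factor
  violation R1 at latitude
  violation R3 at score
  violation R1 at weight
  => forward: BREAKING (4)
decode (reader v1):
  balance := 3.75
  latitude := 1.5
  read fails at weight under R1 (no fill)
  => FAILS_AT (weight, R1)


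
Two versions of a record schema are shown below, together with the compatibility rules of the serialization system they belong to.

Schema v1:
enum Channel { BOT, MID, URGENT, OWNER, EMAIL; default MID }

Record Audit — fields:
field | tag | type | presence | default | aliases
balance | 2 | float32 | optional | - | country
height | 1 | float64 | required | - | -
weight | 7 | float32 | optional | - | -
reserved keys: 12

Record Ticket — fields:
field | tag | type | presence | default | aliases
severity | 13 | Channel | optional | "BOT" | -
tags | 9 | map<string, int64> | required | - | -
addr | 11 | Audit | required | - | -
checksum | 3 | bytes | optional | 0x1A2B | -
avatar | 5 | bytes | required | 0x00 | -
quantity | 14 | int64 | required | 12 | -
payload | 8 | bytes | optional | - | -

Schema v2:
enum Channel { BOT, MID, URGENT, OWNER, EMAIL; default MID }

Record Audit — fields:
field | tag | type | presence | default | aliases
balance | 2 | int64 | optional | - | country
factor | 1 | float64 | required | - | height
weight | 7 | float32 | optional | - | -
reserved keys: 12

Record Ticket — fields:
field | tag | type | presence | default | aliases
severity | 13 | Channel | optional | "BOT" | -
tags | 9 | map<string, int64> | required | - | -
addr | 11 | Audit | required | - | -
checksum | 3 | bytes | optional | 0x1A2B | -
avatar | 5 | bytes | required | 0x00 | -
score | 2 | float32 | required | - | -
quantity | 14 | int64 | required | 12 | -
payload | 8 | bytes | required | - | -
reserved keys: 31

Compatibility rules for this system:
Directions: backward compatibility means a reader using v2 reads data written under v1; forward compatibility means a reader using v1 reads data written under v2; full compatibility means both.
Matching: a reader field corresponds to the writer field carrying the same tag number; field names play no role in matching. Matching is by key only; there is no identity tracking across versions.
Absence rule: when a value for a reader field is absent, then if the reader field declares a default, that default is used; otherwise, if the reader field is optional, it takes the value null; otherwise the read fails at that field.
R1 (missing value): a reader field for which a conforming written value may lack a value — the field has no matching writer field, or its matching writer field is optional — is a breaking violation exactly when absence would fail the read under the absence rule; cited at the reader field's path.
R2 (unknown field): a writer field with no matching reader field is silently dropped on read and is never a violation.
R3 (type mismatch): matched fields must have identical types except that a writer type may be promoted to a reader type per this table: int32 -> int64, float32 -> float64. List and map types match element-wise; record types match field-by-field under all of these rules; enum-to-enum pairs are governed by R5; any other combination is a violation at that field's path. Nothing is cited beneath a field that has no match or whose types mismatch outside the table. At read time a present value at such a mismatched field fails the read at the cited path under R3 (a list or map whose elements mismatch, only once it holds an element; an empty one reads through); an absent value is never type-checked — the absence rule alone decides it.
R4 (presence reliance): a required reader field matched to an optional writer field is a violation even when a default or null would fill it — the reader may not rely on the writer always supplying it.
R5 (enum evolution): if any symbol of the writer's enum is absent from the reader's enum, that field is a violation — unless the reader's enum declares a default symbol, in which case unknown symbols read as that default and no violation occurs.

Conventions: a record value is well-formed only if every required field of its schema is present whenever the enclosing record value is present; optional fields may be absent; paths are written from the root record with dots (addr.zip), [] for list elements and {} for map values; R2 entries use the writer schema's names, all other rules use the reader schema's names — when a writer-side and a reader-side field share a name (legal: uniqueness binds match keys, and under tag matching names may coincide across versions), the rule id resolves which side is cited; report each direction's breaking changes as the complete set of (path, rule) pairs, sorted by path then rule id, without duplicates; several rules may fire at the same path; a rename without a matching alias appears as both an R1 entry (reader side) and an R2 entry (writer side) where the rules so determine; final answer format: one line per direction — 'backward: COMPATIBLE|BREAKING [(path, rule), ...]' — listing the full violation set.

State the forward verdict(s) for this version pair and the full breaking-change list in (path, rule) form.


the writer's type comes first in each Ticket pair
forward pass over Ticket, reader schema v1, writer schema v2:
  Channel -> Channel, writer optional: severity aligns to severity
  map<string, int64> -> map<string, int64>, writer required: tags aligns to tags
  Audit -> Audit, writer required: addr aligns to addr
  bytes -> bytes, writer optional: checksum aligns to checksum
  bytes -> bytes, writer required: avatar aligns to avatar
  int64 -> int64, writer required: quantity aligns to quantity
  bytes -> bytes, writer required: payload aligns to payload
  leftover writer field: score
  int64 -> float32, writer optional: addr.balance aligns to addr.balance
  float64 -> float64, writer required: addr.height aligns to addr.factor
  float32 -> float32, writer optional: addr.weight aligns to addr.weight
  breaking: (addr.balance, R3)
  => forward: BREAKING (1)
the other Ticket changes do not affect what is asked:
  field payload in record Ticket: optional changed to required -> fires only in the backward direction of Ticket, which is not asked here
  added field score to record Ticket: required float32, tag 2 (in v2 it sits immediately before quantity) -> fires only in the backward direction of Ticket, which is not asked here
  renamed field height to factor in record Audit (alias height declared on the renamed field) -> inert for the asked Ticket verdict: nothing fires

forward: BREAKING [(addr.balance, R3)]


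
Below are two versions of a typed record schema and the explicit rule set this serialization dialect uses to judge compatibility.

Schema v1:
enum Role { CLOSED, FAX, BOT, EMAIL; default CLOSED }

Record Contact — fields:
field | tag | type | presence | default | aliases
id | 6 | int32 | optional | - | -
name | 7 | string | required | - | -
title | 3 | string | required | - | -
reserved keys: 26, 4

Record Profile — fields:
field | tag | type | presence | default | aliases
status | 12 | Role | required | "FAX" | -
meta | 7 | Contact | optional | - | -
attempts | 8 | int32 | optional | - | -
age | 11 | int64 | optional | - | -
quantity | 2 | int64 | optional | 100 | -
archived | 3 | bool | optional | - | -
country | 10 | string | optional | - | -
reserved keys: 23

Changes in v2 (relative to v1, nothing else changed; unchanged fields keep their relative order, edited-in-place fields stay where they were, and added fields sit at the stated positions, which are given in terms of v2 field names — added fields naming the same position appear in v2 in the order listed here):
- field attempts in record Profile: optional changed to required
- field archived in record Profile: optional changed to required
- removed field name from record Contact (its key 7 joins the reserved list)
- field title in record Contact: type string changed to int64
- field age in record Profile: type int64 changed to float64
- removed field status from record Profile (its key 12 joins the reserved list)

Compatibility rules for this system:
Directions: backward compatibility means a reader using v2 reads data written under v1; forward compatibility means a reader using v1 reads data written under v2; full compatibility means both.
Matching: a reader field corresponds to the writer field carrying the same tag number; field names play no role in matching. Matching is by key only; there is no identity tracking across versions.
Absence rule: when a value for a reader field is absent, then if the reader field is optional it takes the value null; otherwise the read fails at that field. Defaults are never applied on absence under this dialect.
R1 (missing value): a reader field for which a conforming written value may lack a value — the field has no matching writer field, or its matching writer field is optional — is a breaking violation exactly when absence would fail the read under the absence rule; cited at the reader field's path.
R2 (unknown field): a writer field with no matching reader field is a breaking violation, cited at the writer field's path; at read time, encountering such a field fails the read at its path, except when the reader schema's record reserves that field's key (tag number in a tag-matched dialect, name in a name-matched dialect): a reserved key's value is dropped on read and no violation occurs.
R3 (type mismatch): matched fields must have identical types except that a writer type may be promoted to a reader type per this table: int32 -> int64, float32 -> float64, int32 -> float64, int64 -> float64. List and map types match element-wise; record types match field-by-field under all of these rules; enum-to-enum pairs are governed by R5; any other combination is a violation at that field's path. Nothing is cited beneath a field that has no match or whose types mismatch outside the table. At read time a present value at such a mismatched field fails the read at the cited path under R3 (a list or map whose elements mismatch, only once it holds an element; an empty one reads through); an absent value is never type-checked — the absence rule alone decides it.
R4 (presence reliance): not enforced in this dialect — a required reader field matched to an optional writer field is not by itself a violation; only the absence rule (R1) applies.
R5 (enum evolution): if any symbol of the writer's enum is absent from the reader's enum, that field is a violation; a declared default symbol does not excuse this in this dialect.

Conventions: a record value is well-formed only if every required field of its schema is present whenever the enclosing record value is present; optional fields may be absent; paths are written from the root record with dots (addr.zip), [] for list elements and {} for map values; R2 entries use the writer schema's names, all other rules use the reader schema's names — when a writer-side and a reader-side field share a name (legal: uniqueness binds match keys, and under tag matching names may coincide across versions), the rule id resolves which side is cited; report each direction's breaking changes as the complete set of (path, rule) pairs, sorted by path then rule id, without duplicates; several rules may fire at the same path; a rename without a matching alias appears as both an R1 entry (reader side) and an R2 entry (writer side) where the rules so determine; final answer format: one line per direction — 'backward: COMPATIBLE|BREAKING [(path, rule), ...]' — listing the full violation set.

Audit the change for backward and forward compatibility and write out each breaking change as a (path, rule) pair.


backward: BREAKING [(archived, R1), (attempts, R1), (meta.title, R3)]; forward: BREAKING [(age, R3), (meta.name, R1), (meta.title, R3), (status, R1)]

in Profile below, arrows point writer -> reader
backward pass over Profile, reader schema v2, writer schema v1:
  writer optional, Contact -> Contact: reader meta maps from writer meta
  writer optional, int32 -> int32: reader attempts maps from writer attempts
  writer optional, int64 -> float64: reader age maps from writer age
  writer optional, int64 -> int64: reader quantity maps from writer quantity
  writer optional, bool -> bool: reader archived maps from writer archived
  writer optional, string -> string: reader country maps from writer country
  writer field status has no reader counterpart
  writer optional, int32 -> int32: reader meta.id maps from writer meta.id
  writer required, string -> int64: reader meta.title maps from writer meta.title
  writer field meta.name has no reader counterpart
  violation R1 at archived
  violation R1 at attempts
  violation R3 at meta.title
  => 3 violation(s): backward is BREAKING for Profile
forward pass over Profile, reader schema v1, writer schema v2:
  status has no writer counterpart
  writer optional, Contact -> Contact: reader meta maps from writer meta
  writer required, int32 -> int32: reader attempts maps from writer attempts
  writer optional, float64 -> int64: reader age maps from writer age
  writer optional, int64 -> int64: reader quantity maps from writer quantity
  writer required, bool -> bool: reader archived maps from writer archived
  writer optional, string -> string: reader country maps from writer country
  writer optional, int32 -> int32: reader meta.id maps from writer meta.id
  meta.name has no writer counterpart
  writer required, int64 -> string: reader meta.title maps from writer meta.title
  violation R3 at age
  violation R1 at meta.name
  violation R3 at meta.title
  violation R1 at status
  => 4 violation(s): forward is BREAKING for Profile


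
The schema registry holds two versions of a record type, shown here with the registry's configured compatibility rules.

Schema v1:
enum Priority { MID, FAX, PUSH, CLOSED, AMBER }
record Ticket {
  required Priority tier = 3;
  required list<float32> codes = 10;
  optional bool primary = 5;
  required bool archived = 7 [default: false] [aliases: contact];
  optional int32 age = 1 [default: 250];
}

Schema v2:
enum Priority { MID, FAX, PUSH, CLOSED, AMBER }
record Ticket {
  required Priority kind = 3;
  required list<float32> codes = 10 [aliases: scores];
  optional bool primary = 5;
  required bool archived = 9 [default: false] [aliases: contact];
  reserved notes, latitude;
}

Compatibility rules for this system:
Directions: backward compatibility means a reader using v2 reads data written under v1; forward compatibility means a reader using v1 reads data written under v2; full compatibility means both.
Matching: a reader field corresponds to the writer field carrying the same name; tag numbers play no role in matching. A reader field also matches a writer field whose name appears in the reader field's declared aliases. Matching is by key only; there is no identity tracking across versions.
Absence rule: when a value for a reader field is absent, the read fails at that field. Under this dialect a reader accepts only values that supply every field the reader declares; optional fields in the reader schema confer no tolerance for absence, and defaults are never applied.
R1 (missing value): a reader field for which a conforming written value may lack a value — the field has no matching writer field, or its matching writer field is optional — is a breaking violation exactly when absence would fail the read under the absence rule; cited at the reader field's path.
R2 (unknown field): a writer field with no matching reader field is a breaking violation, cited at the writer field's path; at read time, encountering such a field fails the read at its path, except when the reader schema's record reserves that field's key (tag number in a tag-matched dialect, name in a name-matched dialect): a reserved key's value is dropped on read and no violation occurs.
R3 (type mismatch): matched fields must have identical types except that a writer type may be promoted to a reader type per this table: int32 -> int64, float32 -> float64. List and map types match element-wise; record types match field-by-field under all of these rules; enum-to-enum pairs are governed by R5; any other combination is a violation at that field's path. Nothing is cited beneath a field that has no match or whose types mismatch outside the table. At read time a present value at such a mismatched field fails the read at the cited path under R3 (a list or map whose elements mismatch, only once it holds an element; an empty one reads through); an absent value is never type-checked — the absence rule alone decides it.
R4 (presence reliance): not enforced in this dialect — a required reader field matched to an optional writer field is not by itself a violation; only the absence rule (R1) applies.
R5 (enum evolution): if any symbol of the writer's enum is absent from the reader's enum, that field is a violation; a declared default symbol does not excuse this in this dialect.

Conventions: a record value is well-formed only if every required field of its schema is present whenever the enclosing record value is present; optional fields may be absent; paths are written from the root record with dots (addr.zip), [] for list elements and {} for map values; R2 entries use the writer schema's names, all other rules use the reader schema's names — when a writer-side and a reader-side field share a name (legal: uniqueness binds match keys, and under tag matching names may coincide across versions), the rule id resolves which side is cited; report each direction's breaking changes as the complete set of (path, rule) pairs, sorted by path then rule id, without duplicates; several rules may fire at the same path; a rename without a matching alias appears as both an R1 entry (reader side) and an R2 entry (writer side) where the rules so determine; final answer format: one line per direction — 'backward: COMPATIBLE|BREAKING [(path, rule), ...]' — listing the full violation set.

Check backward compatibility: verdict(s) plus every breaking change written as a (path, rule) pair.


the writer's type comes first in each Ticket pair
backward for Ticket (reader v2, writer v1):
  no writer field matches reader kind
  codes: list<float32> -> list<float32>, writer required; from codes
  primary: bool -> bool, writer optional; from primary
  archived: bool -> bool, writer required; from archived
  tier (writer side), unknown to reader
  age (writer side), unknown to reader
  violation R2 at age
  violation R1 at kind
  violation R1 at primary
  violation R2 at tier
  => backward: BREAKING (4)
remaining Ticket differences; none change what is asked:
  field archived in record Ticket: tag 7 changed to 9 -> fires no rule on Ticket, leaving the asked answer as it is

backward: BREAKING [(age, R2), (kind, R1), (primary, R1), (tier, R2)]


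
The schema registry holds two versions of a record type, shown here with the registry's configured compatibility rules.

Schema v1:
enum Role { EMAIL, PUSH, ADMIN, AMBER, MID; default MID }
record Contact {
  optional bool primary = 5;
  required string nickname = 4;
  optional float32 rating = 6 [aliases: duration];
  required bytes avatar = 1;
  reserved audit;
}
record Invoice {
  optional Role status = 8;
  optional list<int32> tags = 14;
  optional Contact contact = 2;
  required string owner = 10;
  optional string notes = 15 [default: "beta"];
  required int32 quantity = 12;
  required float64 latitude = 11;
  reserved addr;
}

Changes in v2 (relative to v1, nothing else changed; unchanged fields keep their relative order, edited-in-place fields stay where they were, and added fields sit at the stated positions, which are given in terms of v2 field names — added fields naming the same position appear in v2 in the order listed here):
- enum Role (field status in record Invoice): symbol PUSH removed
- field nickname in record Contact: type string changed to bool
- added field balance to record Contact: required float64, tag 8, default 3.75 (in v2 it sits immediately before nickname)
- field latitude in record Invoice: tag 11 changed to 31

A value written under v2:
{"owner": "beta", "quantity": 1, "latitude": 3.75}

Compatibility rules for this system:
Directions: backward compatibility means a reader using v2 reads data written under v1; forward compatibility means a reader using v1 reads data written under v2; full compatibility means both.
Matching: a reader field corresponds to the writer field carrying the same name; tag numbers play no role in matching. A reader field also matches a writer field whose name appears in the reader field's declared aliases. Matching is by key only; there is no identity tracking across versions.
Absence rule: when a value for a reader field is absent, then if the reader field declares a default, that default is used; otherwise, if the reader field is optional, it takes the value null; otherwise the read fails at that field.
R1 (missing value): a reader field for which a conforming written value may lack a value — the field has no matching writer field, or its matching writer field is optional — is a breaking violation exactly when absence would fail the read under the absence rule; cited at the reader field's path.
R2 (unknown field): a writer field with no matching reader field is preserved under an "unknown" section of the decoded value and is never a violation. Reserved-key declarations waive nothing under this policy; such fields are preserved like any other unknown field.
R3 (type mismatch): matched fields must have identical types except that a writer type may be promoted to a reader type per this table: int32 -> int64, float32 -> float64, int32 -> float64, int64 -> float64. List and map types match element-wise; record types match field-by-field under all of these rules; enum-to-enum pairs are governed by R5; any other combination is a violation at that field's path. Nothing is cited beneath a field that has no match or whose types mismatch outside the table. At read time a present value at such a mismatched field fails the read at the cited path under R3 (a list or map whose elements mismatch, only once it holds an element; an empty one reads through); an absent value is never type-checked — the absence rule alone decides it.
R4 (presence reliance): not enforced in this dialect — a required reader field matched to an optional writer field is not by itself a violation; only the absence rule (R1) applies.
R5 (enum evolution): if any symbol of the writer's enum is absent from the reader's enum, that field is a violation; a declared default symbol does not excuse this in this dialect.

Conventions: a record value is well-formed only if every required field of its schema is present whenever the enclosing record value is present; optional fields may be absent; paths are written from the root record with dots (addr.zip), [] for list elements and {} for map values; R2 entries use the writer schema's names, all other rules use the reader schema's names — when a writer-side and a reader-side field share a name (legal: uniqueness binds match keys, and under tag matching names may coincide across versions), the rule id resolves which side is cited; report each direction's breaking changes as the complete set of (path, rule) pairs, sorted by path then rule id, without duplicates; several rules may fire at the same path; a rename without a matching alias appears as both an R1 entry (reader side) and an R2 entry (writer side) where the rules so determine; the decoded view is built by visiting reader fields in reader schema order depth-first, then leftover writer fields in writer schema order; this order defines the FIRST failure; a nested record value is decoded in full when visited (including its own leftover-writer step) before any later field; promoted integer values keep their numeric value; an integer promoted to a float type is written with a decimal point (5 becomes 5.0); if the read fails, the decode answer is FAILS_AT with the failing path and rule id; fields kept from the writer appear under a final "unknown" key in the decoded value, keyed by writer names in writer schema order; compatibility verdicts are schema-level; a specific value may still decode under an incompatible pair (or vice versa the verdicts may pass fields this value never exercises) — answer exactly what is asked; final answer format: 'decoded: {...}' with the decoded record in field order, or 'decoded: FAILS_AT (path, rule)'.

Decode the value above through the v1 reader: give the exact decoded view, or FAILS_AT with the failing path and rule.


the writer's type comes first in each Invoice pair
decode walk for Invoice under reader schema v1:
  status := null (missing; optional => null)
  tags := null (missing; optional => null)
  contact := null (missing; optional => null)
  owner := "beta"
  notes := "beta" (missing; default applied)
  quantity := 1
  latitude := 3.75
  => decoded: {"status": null, "tags": null, "contact": null, "owner": "beta", "notes": "beta", "quantity": 1, "latitude": 3.75}
checking off the Invoice differences that do not matter here:
  enum Role (field status in record Invoice): symbol PUSH removed -> schema-level compatibility only; this Invoice value's decode is unchanged
  field nickname in record Contact: type string changed to bool -> schema-level compatibility only; this Invoice value's decode is unchanged
  added field balance to record Contact: required float64, tag 8, default 3.75 (in v2 it sits immediately before nickname) -> triggers nothing under the printed rules; the Invoice answer is the same either way
  field latitude in record Invoice: tag 11 changed to 31 -> triggers nothing under the printed rules; the Invoice answer is the same either way

decoded: {"status": null, "tags": null, "contact": null, "owner": "beta", "notes": "beta", "quantity": 1, "latitude": 3.75}


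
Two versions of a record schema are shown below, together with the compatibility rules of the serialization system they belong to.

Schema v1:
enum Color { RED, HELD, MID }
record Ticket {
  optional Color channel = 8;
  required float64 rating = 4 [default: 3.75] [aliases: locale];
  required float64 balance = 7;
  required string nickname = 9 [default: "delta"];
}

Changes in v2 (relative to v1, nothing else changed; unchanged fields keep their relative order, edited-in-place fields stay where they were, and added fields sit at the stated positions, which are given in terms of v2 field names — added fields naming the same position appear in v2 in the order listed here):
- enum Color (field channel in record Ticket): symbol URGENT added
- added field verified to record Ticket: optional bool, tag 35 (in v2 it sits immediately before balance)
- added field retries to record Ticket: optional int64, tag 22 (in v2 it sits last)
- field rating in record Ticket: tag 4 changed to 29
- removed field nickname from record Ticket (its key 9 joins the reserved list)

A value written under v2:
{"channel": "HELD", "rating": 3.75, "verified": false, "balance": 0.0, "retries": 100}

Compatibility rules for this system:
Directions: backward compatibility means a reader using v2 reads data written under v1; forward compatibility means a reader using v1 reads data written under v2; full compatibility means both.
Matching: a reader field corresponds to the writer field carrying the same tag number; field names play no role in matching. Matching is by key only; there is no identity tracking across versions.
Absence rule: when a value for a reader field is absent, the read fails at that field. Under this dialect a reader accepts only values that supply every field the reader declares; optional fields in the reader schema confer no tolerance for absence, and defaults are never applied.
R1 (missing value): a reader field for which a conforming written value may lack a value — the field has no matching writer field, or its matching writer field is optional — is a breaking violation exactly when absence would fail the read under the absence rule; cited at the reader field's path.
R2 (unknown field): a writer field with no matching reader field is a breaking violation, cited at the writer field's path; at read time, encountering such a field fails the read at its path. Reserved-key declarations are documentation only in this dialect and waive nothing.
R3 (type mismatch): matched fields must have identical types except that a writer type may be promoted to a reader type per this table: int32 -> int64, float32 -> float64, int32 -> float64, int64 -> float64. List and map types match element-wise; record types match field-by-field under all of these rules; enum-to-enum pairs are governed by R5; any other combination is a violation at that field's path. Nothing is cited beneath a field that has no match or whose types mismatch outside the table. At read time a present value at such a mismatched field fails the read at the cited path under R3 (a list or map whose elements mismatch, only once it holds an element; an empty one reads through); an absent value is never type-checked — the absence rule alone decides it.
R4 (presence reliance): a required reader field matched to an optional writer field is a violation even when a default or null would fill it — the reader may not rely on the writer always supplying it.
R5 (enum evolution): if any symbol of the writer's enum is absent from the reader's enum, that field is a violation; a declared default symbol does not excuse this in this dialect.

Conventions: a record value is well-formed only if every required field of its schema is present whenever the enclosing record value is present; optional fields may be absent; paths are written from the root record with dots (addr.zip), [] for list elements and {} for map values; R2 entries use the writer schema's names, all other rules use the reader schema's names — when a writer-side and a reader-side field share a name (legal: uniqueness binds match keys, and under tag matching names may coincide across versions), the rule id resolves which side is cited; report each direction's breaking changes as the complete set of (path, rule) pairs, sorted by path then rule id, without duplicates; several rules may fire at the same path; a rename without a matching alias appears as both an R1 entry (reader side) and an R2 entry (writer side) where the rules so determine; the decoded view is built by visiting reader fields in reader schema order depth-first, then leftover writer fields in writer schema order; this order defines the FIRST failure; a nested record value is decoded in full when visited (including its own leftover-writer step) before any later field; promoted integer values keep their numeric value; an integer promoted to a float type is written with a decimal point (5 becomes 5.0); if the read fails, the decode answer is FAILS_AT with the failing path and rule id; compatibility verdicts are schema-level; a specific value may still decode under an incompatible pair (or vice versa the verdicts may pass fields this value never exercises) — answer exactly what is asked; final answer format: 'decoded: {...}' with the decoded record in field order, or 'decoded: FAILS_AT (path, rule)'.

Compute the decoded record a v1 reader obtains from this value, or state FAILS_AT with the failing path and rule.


the writer's type comes first in each Ticket pair
migrating the Ticket value to v1:
  channel := "HELD"
  read fails at rating under R1 (no fill)
  => FAILS_AT (rating, R1)
diffs on Ticket not affecting the asked answer:
  enum Color (field channel in record Ticket): symbol URGENT added -> a verdict-level change on Ticket — the shown value reads the same
  added field retries to record Ticket: optional int64, tag 22 (in v2 it sits last) -> a verdict-level change on Ticket — the shown value reads the same
  added field verified to record Ticket: optional bool, tag 35 (in v2 it sits immediately before balance) -> a verdict-level change on Ticket — the shown value reads the same
  removed field nickname from record Ticket (its key 9 joins the reserved list) -> a verdict-level change on Ticket — the shown value reads the same

decoded: FAILS_AT (rating, R1)


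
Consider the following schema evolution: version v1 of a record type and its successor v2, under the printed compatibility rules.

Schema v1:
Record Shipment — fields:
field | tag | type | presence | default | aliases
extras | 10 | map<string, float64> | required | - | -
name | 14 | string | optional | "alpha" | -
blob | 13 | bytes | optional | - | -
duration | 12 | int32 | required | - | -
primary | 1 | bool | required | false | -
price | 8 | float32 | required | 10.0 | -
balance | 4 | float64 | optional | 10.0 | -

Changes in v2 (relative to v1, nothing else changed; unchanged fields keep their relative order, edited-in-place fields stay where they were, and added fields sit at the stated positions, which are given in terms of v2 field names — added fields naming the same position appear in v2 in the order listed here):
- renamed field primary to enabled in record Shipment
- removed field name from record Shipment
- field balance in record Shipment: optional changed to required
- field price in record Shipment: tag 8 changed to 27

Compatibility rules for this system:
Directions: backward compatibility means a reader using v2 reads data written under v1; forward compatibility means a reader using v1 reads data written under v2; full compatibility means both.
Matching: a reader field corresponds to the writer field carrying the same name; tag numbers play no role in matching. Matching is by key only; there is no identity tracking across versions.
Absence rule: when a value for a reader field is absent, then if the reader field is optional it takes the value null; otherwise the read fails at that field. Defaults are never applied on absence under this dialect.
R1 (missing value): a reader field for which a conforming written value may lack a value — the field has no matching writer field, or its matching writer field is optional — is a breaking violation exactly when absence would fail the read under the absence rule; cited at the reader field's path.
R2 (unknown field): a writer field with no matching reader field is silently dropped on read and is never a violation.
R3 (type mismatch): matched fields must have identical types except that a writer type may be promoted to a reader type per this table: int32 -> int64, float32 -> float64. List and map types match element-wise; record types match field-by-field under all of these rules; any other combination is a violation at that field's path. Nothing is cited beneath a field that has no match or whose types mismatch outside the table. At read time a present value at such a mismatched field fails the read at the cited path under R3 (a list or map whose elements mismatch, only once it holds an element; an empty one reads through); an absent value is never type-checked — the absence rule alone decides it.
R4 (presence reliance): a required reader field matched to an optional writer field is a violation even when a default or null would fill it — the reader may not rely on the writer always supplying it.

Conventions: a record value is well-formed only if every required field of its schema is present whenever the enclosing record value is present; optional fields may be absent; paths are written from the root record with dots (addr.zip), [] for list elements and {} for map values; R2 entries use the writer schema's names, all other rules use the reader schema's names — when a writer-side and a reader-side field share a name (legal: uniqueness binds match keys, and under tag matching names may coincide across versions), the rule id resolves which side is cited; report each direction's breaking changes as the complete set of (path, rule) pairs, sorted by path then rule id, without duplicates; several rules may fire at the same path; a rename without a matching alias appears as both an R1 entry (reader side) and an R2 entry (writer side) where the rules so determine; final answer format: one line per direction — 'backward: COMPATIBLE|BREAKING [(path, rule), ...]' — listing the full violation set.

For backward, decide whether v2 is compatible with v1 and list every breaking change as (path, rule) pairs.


backward: BREAKING [(balance, R1), (balance, R4), (enabled, R1)]

the writer's type comes first in each Shipment pair
backward on Shipment — v2 reading data written by v1:
  extras <- extras (map<string, float64> -> map<string, float64>, writer required)
  blob <- blob (bytes -> bytes, writer optional)
  duration <- duration (int32 -> int32, writer required)
  no writer field matches reader enabled
  price <- price (float32 -> float32, writer required)
  balance <- balance (float64 -> float64, writer optional)
  writer name: unknown to reader
  writer primary: unknown to reader
  rule R1 violated at balance
  rule R4 violated at balance
  rule R1 violated at enabled
  => 3 violation(s): backward is BREAKING for Shipment
checking off the Shipment differences that do not matter here:
  removed field name from record Shipment -> no rule fires on it in Shipment's dialect; the asked verdict holds
  field price in record Shipment: tag 8 changed to 27 -> no rule fires on it in Shipment's dialect; the asked verdict holds
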